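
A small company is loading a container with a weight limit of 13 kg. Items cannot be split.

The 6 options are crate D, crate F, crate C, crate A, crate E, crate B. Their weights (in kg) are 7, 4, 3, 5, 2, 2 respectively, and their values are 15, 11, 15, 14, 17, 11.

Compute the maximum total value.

57

Allowing fractional choices, the relaxed optimum would be about 59.8, but items are indivisible.
crate F + crate A + crate E + crate B: weight 4 + 5 + 2 + 2 = 13 ≤ 13, value 11 + 14 + 17 + 11 = 53.
crate C + crate A + crate E + crate B: weight 3 + 5 + 2 + 2 = 12 ≤ 13, value 15 + 14 + 17 + 11 = 57.
crate F + crate C + crate E + crate B: weight 4 + 3 + 2 + 2 = 11 ≤ 13, value 11 + 15 + 17 + 11 = 54.
Best is crate C, crate A, crate E, and crate B with total value 57.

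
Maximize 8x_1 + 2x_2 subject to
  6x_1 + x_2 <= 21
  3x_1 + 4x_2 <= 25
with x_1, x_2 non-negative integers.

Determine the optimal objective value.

(x_1,x_2)=(3,3): 6·3+1·3=21≤21, 3·3+4·3=21≤25, objective 30.
(x_1,x_2)=(3,2): 6·3+1·2=20≤21, 3·3+4·2=17≤25, objective 28.
The best lattice point is (3,3), giving 30.

30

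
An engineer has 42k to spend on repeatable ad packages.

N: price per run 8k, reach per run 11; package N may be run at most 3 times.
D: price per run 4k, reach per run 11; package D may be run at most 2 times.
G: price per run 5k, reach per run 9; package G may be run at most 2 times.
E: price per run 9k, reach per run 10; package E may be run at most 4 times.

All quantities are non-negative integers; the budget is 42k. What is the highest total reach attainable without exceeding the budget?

D has the best ratio (11/4); taking only D gives at most 2×11 = 22 (stopped by the supply cap of 2).
Mixing does better — 3×N, 2×D, and 2×G: price 42 ≤ 42, reach 3·11 + 2·11 + 2·9 = 73.

73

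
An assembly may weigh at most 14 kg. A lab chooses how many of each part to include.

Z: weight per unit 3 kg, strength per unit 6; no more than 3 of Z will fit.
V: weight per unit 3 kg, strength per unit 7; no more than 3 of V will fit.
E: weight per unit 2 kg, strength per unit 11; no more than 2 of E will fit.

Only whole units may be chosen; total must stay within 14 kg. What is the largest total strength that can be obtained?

This is a bounded integer knapsack.
E has the best ratio (11/2); taking only E gives at most 2×11 = 22 (stopped by the supply cap of 2).
Mixing does better — 3×V and 2×E: weight 13 ≤ 14, strength 3·7 + 2·11 = 43.

43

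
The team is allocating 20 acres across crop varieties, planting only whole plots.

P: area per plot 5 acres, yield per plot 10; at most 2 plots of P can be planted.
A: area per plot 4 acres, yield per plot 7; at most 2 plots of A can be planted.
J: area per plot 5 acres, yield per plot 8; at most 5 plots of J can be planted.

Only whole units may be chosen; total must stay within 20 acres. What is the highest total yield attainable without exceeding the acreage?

This is a bounded integer knapsack.
2×P, 1×A, and 1×J: area 19 ≤ 20, yield 2·10 + 1·7 + 1·8 = 35.
2×P and 2×J: area 20 ≤ 20, yield 2·10 + 2·8 = 36.
Best is 36.

36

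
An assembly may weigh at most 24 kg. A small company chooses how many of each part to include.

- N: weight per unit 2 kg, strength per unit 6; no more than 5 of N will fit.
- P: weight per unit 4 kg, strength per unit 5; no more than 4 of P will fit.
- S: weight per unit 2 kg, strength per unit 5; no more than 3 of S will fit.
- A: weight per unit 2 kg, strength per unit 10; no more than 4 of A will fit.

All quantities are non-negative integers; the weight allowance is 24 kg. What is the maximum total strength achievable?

Take 5×N, 3×S, and 4×A: weight 24 ≤ 24, strength 5·6 + 3·5 + 4·10 = 85.
A has the best ratio (10/2) and is taken to its limit of 4; remaining capacity is filled optimally with the others.

85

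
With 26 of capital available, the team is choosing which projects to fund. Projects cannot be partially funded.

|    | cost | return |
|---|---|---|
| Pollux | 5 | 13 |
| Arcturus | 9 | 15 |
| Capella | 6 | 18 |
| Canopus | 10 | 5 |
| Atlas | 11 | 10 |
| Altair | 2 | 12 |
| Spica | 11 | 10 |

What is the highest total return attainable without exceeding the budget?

58

Take Pollux, Arcturus, Capella, and Altair: cost 5 + 9 + 6 + 2 = 22 ≤ 26, return 13 + 15 + 18 + 12 = 58.
No other feasible combination does better.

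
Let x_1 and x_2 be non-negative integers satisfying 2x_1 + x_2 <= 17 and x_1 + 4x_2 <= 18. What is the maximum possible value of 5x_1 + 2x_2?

Relaxing integrality, the LP optimum is 42.50 at (x_1,x_2) = (8.5, 0), which is not an integer point.
(x_1,x_2)=(8,1): 2·8+1·1=17≤17, 1·8+4·1=12≤18, objective 42.
(x_1,x_2)=(8,0): 2·8+1·0=16≤17, 1·8+4·0=8≤18, objective 40.
(x_1,x_2)=(7,2): 2·7+1·2=16≤17, 1·7+4·2=15≤18, objective 39.
(x_1,x_2)=(7,1): 2·7+1·1=15≤17, 1·7+4·1=11≤18, objective 37.
Maximum is 42 at (x_1,x_2)=(8,1).

42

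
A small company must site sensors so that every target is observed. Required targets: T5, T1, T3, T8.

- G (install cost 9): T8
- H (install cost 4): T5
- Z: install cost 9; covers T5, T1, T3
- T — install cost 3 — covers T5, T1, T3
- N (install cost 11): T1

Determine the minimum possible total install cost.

12

Choose G and T: together they cover T5, T1, T3, T8 — every target.
Total install cost: 9 + 3 = 12.
No cover costs less than 12.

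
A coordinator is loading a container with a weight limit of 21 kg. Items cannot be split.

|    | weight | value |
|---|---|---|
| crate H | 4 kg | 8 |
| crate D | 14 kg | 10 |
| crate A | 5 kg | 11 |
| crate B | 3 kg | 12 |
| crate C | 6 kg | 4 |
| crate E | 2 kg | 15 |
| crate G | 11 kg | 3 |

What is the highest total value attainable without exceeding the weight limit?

Allowing fractional choices, the relaxed optimum would be about 51.0, but items are indivisible.
crate A + crate B + crate C + crate E: weight 5 + 3 + 6 + 2 = 16 ≤ 21, value 11 + 12 + 4 + 15 = 42.
crate H + crate A + crate B + crate E: weight 4 + 5 + 3 + 2 = 14 ≤ 21, value 8 + 11 + 12 + 15 = 46.
crate H + crate A + crate B + crate C + crate E: weight 4 + 5 + 3 + 6 + 2 = 20 ≤ 21, value 8 + 11 + 12 + 4 + 15 = 50.
Best is crate H, crate A, crate B, crate C, and crate E with total value 50.

50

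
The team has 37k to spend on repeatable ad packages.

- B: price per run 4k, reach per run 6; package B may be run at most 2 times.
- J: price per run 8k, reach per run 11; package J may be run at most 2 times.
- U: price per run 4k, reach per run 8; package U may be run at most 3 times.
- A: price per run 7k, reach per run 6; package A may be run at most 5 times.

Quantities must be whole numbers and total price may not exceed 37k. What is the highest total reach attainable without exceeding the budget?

2×B, 2×J, and 3×U: price 36 ≤ 37, reach 2·6 + 2·11 + 3·8 = 58.
2×B, 1×J, 3×U, and 1×A: price 35 ≤ 37, reach 2·6 + 1·11 + 3·8 + 1·6 = 53.
Best is 58.

58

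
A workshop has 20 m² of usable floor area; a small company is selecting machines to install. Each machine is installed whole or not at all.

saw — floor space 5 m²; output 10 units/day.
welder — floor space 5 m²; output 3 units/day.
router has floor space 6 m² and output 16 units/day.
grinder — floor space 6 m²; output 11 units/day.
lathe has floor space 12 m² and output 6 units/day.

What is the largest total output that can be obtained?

37

Allowing fractional choices, the relaxed optimum would be about 38.8, but machines are indivisible.
welder + router + grinder: floor space 5 + 6 + 6 = 17 ≤ 20, output 3 + 16 + 11 = 30.
saw + welder + router: floor space 5 + 5 + 6 = 16 ≤ 20, output 10 + 3 + 16 = 29.
saw + router + grinder: floor space 5 + 6 + 6 = 17 ≤ 20, output 10 + 16 + 11 = 37.
Best is saw, router, and grinder with total output 37.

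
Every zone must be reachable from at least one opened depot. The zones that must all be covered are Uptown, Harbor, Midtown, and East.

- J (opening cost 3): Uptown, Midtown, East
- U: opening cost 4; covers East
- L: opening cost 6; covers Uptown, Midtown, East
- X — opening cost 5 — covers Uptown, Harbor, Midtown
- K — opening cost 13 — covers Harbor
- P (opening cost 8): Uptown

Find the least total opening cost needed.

8

Choose J and X: together they cover Uptown, Harbor, Midtown, East — every zone.
Total opening cost: 3 + 5 = 8.
No cover costs less than 8.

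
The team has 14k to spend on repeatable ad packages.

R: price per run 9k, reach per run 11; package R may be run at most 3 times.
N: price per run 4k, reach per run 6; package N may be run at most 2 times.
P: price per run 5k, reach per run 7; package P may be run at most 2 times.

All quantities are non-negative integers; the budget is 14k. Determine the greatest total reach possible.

Take 1×N and 2×P: price 14 ≤ 14, reach 1·6 + 2·7 = 20.
No other integer combination yields more.

20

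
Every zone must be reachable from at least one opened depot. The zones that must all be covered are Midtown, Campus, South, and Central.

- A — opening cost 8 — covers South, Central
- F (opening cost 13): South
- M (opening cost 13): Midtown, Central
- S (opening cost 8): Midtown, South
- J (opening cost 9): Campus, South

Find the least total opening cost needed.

Choose M and J: together they cover Midtown, Campus, South, Central — every zone.
Total opening cost: 13 + 9 = 22.

22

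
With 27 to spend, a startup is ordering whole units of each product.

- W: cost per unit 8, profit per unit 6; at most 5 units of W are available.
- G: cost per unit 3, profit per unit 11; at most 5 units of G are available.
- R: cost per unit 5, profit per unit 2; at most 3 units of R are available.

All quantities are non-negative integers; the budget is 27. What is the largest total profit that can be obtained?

G has the best ratio (11/3); taking only G gives at most 5×11 = 55 (stopped by the supply cap of 5).
Mixing does better — 1×W and 5×G: cost 23 ≤ 27, profit 1·6 + 5·11 = 61.

61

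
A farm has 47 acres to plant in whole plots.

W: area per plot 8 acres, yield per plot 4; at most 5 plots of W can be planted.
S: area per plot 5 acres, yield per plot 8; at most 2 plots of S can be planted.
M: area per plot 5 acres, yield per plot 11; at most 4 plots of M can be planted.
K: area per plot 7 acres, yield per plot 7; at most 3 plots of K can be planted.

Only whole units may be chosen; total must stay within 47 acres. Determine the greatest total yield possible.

This is a bounded integer knapsack.
M has the best ratio (11/5); taking only M gives at most 4×11 = 44 (stopped by the supply cap of 4).
Mixing does better — 2×S, 4×M, and 2×K: area 44 ≤ 47, yield 2·8 + 4·11 + 2·7 = 74.

74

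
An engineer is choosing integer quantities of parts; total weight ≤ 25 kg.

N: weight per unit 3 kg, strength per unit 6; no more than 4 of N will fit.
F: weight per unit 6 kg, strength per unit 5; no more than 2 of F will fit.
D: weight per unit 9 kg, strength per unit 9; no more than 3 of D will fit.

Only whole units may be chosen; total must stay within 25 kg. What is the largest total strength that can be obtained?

34

N has the best ratio (6/3); taking only N gives at most 4×6 = 24 (stopped by the supply cap of 4).
Mixing does better — 4×N and 2×F: weight 24 ≤ 25, strength 4·6 + 2·5 = 34.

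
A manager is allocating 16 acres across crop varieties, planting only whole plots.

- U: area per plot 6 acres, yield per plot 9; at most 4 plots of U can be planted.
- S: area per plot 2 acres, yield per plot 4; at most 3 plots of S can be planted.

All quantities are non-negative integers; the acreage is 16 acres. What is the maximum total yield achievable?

S has the best ratio (4/2); taking only S gives at most 3×4 = 12 (stopped by the supply cap of 3).
Mixing does better — 2×U and 2×S: area 16 ≤ 16, yield 2·9 + 2·4 = 26.

26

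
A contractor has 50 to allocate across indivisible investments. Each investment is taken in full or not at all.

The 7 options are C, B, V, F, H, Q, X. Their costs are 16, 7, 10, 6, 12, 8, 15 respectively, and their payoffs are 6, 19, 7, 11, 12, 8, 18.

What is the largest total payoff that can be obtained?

68

Take B, F, H, Q, and X: cost 7 + 6 + 12 + 8 + 15 = 48 ≤ 50, payoff 19 + 11 + 12 + 8 + 18 = 68.
No other feasible combination does better.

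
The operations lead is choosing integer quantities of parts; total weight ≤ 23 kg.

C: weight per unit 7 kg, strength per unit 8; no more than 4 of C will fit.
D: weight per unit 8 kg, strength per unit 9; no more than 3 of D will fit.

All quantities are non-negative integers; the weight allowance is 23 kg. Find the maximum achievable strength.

1×C and 2×D: weight 23 ≤ 23, strength 1·8 + 2·9 = 26.
2×C and 1×D: weight 22 ≤ 23, strength 2·8 + 1·9 = 25.
Best is 26.

26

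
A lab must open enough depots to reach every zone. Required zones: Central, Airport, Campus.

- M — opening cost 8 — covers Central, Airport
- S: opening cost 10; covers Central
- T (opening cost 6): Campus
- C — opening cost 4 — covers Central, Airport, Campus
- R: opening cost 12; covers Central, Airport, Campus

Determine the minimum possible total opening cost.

C alone covers Central, Airport, Campus — every zone.
Total opening cost: 4.
No cover costs less than 4.

4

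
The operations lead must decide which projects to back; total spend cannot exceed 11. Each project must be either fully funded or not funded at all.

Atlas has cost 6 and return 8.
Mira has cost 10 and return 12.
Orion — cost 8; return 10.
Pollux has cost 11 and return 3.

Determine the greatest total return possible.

Allowing fractional choices, the relaxed optimum would be about 14.2, but projects are indivisible.
Orion: cost 8 ≤ 11, return 10.
Mira: cost 10 ≤ 11, return 12.
Best is Mira with total return 12.

12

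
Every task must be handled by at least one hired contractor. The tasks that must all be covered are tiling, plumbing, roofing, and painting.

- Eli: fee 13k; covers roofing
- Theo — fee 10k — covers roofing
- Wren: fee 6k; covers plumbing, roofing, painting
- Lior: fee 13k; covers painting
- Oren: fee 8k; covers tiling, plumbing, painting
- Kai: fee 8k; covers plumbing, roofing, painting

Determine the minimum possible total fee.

This is a weighted set-cover instance.
Choose Wren and Oren: together they cover tiling, plumbing, roofing, painting — every task.
Total fee: 6 + 8 = 14.
No cover costs less than 14.

14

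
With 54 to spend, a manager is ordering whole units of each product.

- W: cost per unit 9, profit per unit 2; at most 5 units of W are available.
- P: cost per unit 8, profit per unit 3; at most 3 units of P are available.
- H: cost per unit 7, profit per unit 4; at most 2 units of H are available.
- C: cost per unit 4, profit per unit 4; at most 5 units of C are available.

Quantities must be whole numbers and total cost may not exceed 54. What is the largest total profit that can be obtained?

This is a bounded integer knapsack.
Take 2×P, 2×H, and 5×C: cost 50 ≤ 54, profit 2·3 + 2·4 + 5·4 = 34.
C has the best ratio (4/4) and is taken to its limit of 5; remaining capacity is filled optimally with the others.

34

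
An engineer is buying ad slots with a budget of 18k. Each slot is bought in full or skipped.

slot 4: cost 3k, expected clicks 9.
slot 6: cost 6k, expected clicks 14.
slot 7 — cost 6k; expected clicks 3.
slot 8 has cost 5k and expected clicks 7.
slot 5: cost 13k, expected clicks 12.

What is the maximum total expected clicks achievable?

30

This is a 0-1 knapsack instance.
Allowing fractional choices, the relaxed optimum would be about 33.7, but ad slots are indivisible.
slot 4 + slot 6 + slot 8: cost 3 + 6 + 5 = 14 ≤ 18, expected clicks 9 + 14 + 7 = 30.
slot 4 + slot 6 + slot 7: cost 3 + 6 + 6 = 15 ≤ 18, expected clicks 9 + 14 + 3 = 26.
Best is slot 4, slot 6, and slot 8 with total expected clicks 30.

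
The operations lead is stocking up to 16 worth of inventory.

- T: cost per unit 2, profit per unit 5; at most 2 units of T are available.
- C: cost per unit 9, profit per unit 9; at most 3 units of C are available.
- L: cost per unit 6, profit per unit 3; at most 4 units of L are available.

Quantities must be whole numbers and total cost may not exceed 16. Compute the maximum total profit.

19

2×T and 2×L: cost 16 ≤ 16, profit 2·5 + 2·3 = 16.
2×T and 1×C: cost 13 ≤ 16, profit 2·5 + 1·9 = 19.
Best is 19.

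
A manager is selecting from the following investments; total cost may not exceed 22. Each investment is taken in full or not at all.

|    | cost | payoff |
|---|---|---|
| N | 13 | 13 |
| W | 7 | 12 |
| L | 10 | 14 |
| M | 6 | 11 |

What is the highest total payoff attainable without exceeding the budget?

This is an integer program with binary decision variables.
N + W: cost 13 + 7 = 20 ≤ 22, payoff 13 + 12 = 25.
W + L: cost 7 + 10 = 17 ≤ 22, payoff 12 + 14 = 26.
L + M: cost 10 + 6 = 16 ≤ 22, payoff 14 + 11 = 25.
Best is W and L with total payoff 26.

26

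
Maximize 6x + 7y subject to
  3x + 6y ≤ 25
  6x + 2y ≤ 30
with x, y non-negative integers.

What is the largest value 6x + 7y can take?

(x,y)=(4,2) is feasible, giving 38.
(x,y)=(3,2) is feasible, giving 32.
(x,y)=(4,1) is feasible, giving 31.
No feasible integer point exceeds 38.

38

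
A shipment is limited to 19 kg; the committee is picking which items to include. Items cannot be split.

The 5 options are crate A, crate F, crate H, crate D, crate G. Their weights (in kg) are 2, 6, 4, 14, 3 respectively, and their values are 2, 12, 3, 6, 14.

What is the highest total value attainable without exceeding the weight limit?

31

Treat it as a binary knapsack problem.
Allowing fractional choices, the relaxed optimum would be about 32.7, but items are indivisible.
crate A + crate F + crate H + crate G: weight 2 + 6 + 4 + 3 = 15 ≤ 19, value 2 + 12 + 3 + 14 = 31.
crate F + crate H + crate G: weight 6 + 4 + 3 = 13 ≤ 19, value 12 + 3 + 14 = 29.
crate A + crate F + crate G: weight 2 + 6 + 3 = 11 ≤ 19, value 2 + 12 + 14 = 28.
Best is crate A, crate F, crate H, and crate G with total value 31.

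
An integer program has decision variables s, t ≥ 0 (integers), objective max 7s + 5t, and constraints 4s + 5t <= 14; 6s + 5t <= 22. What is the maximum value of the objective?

The continuous relaxation peaks at (3.5, 0) with value 24.50; rounding to a feasible lattice point costs some objective.
(s,t)=(3,0): 4·3+5·0=12≤14, 6·3+5·0=18≤22, objective 21.
(s,t)=(2,1): 4·2+5·1=13≤14, 6·2+5·1=17≤22, objective 19.
(s,t)=(2,0): 4·2+5·0=8≤14, 6·2+5·0=12≤22, objective 14.
No feasible integer point exceeds 21.

21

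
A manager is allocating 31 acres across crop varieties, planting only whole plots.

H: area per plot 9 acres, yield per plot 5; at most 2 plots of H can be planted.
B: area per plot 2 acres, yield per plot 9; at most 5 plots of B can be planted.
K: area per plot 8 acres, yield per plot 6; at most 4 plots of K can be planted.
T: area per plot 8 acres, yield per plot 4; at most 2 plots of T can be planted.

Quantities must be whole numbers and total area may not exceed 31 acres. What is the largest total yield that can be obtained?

B has the best ratio (9/2); taking only B gives at most 5×9 = 45 (stopped by the supply cap of 5).
Mixing does better — 5×B and 2×K: area 26 ≤ 31, yield 5·9 + 2·6 = 57.

57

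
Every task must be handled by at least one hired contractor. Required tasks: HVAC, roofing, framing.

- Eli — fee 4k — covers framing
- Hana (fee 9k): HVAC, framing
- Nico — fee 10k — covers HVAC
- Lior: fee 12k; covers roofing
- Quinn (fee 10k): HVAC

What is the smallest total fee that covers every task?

21

This is a weighted set-cover instance.
The greedy cost-per-new-task heuristic would pick Eli, Hana, and Lior for 25, but a cheaper cover exists.
Choose Hana and Lior: together they cover HVAC, roofing, framing — every task.
Total fee: 9 + 12 = 21.
No cover costs less than 21.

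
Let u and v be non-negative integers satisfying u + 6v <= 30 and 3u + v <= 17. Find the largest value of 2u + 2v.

The continuous relaxation peaks at (4.24, 4.29) with value 17.06; rounding to a feasible lattice point costs some objective.
(u,v)=(4,4): 1·4+6·4=28≤30, 3·4+1·4=16≤17, objective 16.
(u,v)=(3,4): 1·3+6·4=27≤30, 3·3+1·4=13≤17, objective 14.
(u,v)=(4,3): 1·4+6·3=22≤30, 3·4+1·3=15≤17, objective 14.
Maximum is 16 at (u,v)=(4,4).

16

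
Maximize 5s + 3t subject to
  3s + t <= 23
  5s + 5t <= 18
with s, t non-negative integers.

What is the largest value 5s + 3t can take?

15

(s,t)=(3,0) is feasible, giving 15.
(s,t)=(2,1) is feasible, giving 13.
(s,t)=(2,0) is feasible, giving 10.
Maximum is 15 at (s,t)=(3,0).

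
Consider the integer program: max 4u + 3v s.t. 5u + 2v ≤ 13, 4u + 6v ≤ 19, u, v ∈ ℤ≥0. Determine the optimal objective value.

11

(u,v)=(2,1) is feasible, giving 11.
(u,v)=(1,2) is feasible, giving 10.
(u,v)=(2,0) is feasible, giving 8.
No feasible integer point exceeds 11.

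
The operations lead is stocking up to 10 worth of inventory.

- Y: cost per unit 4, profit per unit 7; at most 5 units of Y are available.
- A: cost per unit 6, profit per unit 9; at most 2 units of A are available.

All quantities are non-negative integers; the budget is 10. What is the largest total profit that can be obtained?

This is a bounded integer knapsack.
2×Y: cost 8 ≤ 10, profit 2·7 = 14.
1×Y and 1×A: cost 10 ≤ 10, profit 1·7 + 1·9 = 16.
Best is 16.

16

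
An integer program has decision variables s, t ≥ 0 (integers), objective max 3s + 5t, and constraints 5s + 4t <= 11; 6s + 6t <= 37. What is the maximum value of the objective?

(s,t)=(0,2): 5·0+4·2=8≤11, 6·0+6·2=12≤37, objective 10.
(s,t)=(1,1): 5·1+4·1=9≤11, 6·1+6·1=12≤37, objective 8.
(s,t)=(0,1): 5·0+4·1=4≤11, 6·0+6·1=6≤37, objective 5.
Maximum is 10 at (s,t)=(0,2).

10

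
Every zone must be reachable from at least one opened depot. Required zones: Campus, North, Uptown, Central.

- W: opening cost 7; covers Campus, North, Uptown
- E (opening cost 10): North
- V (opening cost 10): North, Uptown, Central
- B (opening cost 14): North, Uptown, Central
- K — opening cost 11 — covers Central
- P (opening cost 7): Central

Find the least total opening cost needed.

Choose W and P: together they cover Campus, North, Uptown, Central — every zone.
Total opening cost: 7 + 7 = 14.
No cover costs less than 14.

14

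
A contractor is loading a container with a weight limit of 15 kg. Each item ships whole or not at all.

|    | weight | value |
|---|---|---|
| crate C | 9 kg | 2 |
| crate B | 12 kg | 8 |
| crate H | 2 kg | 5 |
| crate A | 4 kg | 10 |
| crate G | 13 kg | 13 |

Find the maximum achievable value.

18

This is a 0-1 knapsack instance.
Take crate H and crate G: weight 2 + 13 = 15 ≤ 15, value 5 + 13 = 18.
No other feasible combination does better.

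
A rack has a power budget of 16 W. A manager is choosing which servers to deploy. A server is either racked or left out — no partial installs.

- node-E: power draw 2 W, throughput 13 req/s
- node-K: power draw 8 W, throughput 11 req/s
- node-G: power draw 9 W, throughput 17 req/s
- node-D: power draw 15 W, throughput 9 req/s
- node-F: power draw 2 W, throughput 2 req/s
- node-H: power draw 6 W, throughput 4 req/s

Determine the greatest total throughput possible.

node-E + node-G: power draw 2 + 9 = 11 ≤ 16, throughput 13 + 17 = 30.
node-E + node-G + node-F: power draw 2 + 9 + 2 = 13 ≤ 16, throughput 13 + 17 + 2 = 32.
node-E + node-K + node-H: power draw 2 + 8 + 6 = 16 ≤ 16, throughput 13 + 11 + 4 = 28.
Best is node-E, node-G, and node-F with total throughput 32.

32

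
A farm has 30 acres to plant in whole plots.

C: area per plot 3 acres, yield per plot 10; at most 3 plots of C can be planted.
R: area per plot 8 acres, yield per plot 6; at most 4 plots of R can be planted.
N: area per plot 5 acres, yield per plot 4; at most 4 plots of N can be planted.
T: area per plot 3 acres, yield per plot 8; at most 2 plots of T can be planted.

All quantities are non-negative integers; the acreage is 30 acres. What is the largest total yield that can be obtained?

58

Take 3×C, 3×N, and 2×T: area 30 ≤ 30, yield 3·10 + 3·4 + 2·8 = 58.
C has the best ratio (10/3) and is taken to its limit of 3; remaining capacity is filled optimally with the others.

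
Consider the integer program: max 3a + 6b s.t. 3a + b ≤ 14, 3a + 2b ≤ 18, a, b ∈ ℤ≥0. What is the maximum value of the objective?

(a,b)=(0,9): 3·0+1·9=9≤14, 3·0+2·9=18≤18, objective 54.
(a,b)=(0,8): 3·0+1·8=8≤14, 3·0+2·8=16≤18, objective 48.
Maximum is 54 at (a,b)=(0,9).

54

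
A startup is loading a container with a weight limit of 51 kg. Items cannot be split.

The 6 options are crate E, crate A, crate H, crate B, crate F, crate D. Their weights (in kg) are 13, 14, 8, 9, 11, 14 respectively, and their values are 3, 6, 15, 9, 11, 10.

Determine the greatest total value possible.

Allowing fractional choices, the relaxed optimum would be about 48.9, but items are indivisible.
crate A + crate H + crate B + crate F: weight 14 + 8 + 9 + 11 = 42 ≤ 51, value 6 + 15 + 9 + 11 = 41.
crate H + crate B + crate F + crate D: weight 8 + 9 + 11 + 14 = 42 ≤ 51, value 15 + 9 + 11 + 10 = 45.
crate A + crate H + crate F + crate D: weight 14 + 8 + 11 + 14 = 47 ≤ 51, value 6 + 15 + 11 + 10 = 42.
Best is crate H, crate B, crate F, and crate D with total value 45.

45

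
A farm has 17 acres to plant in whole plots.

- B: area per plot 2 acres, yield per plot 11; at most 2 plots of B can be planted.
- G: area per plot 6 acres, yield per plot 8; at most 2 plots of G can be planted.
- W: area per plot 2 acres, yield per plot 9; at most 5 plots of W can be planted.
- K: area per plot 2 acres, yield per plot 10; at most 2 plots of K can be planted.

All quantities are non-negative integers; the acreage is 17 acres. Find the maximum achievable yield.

78

This is a bounded integer knapsack.
B has the best ratio (11/2); taking only B gives at most 2×11 = 22 (stopped by the supply cap of 2).
Mixing does better — 2×B, 4×W, and 2×K: area 16 ≤ 17, yield 2·11 + 4·9 + 2·10 = 78.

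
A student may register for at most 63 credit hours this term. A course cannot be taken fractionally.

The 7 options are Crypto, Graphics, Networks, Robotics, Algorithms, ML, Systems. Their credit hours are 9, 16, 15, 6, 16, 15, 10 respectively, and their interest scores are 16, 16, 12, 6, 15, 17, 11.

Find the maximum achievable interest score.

Treat it as a binary knapsack problem.
Take Crypto, Graphics, Robotics, Algorithms, and ML: credit hours 9 + 16 + 6 + 16 + 15 = 62 ≤ 63, interest score 16 + 16 + 6 + 15 + 17 = 70.
No other feasible combination does better.

70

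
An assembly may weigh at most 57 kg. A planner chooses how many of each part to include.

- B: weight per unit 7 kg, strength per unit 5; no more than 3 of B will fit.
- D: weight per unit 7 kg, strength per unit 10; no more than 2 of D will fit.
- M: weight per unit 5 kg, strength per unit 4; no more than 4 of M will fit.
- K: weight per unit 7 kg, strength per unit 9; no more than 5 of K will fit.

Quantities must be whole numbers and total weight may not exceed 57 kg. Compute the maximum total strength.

This is a bounded integer knapsack.
D has the best ratio (10/7); taking only D gives at most 2×10 = 20 (stopped by the supply cap of 2).
Mixing does better — 1×B, 2×D, and 5×K: weight 56 ≤ 57, strength 1·5 + 2·10 + 5·9 = 70.

70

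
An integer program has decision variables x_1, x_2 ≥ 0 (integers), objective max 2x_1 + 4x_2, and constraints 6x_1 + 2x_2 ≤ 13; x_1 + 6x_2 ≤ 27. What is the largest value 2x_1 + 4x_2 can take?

(x_1,x_2)=(0,4): 6·0+2·4=8≤13, 1·0+6·4=24≤27, objective 16.
(x_1,x_2)=(1,3): 6·1+2·3=12≤13, 1·1+6·3=19≤27, objective 14.
(x_1,x_2)=(0,3): 6·0+2·3=6≤13, 1·0+6·3=18≤27, objective 12.
No feasible integer point exceeds 16.

16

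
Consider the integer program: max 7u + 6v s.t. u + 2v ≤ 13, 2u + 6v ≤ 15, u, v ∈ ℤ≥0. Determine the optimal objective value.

The continuous relaxation peaks at (7.5, 0) with value 52.50; rounding to a feasible lattice point costs some objective.
(u,v)=(7,0): 1·7+2·0=7≤13, 2·7+6·0=14≤15, objective 49.
(u,v)=(6,0): 1·6+2·0=6≤13, 2·6+6·0=12≤15, objective 42.
No feasible integer point exceeds 49.

49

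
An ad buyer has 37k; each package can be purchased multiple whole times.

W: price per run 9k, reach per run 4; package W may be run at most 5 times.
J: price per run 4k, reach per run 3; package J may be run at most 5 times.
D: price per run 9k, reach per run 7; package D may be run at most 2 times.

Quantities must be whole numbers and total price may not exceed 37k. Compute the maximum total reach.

26

Take 4×J and 2×D: price 34 ≤ 37, reach 4·3 + 2·7 = 26.
D has the best ratio (7/9) and is taken to its limit of 2; remaining capacity is filled optimally with the others.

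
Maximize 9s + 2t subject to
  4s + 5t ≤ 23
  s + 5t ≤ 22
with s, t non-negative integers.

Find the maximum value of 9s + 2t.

The continuous relaxation peaks at (5.75, 0) with value 51.75; rounding to a feasible lattice point costs some objective.
(s,t)=(5,0): 4·5+5·0=20≤23, 1·5+5·0=5≤22, objective 45.
(s,t)=(4,1): 4·4+5·1=21≤23, 1·4+5·1=9≤22, objective 38.
(s,t)=(4,0): 4·4+5·0=16≤23, 1·4+5·0=4≤22, objective 36.
The best lattice point is (5,0), giving 45.

45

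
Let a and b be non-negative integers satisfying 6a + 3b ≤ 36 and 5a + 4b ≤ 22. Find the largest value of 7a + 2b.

28

Relaxing integrality, the LP optimum is 30.80 at (a,b) = (4.4, 0), which is not an integer point.
(a,b)=(4,0): 6·4+3·0=24≤36, 5·4+4·0=20≤22, objective 28.
(a,b)=(3,1): 6·3+3·1=21≤36, 5·3+4·1=19≤22, objective 23.
No feasible integer point exceeds 28.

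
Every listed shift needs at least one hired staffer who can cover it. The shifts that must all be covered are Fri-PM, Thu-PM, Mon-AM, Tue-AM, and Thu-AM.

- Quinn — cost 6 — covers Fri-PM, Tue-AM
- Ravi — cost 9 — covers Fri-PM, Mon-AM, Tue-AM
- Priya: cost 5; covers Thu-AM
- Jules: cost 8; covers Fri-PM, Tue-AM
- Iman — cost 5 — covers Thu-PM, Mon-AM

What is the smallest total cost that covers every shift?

Choose Quinn, Priya, and Iman: together they cover Fri-PM, Thu-PM, Mon-AM, Tue-AM, Thu-AM — every shift.
Total cost: 6 + 5 + 5 = 16.
No cover costs less than 16.

16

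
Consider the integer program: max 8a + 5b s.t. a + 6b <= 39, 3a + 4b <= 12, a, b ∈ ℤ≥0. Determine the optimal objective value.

(a,b)=(4,0): 1·4+6·0=4≤39, 3·4+4·0=12≤12, objective 32.
(a,b)=(3,0): 1·3+6·0=3≤39, 3·3+4·0=9≤12, objective 24.
No feasible integer point exceeds 32.

32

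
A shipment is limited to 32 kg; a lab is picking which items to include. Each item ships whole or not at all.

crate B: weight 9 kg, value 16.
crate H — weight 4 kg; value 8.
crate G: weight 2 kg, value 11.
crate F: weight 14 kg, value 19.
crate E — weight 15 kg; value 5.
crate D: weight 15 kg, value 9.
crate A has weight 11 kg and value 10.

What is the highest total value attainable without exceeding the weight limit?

crate H + crate G + crate F + crate A: weight 4 + 2 + 14 + 11 = 31 ≤ 32, value 8 + 11 + 19 + 10 = 48.
crate B + crate H + crate G + crate F: weight 9 + 4 + 2 + 14 = 29 ≤ 32, value 16 + 8 + 11 + 19 = 54.
Best is crate B, crate H, crate G, and crate F with total value 54.

54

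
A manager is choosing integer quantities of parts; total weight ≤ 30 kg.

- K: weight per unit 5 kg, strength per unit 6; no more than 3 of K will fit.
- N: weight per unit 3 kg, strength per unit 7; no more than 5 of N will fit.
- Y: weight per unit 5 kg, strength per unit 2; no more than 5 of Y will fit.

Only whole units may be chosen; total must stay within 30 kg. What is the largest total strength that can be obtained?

53

3×K and 5×N: weight 30 ≤ 30, strength 3·6 + 5·7 = 53.
2×K, 5×N, and 1×Y: weight 30 ≤ 30, strength 2·6 + 5·7 + 1·2 = 49.
Best is 53.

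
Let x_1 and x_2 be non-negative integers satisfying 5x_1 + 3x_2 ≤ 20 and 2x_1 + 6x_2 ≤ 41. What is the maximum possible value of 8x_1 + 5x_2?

33

(x_1,x_2)=(1,5) is feasible, giving 33.
(x_1,x_2)=(0,6) is feasible, giving 30.
Maximum is 33 at (x_1,x_2)=(1,5).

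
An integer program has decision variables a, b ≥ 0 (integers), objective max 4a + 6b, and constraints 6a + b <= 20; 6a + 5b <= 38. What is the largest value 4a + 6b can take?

Relaxing integrality, the LP optimum is 45.60 at (a,b) = (0, 7.6), which is not an integer point.
(a,b)=(0,7) is feasible, giving 42.
(a,b)=(1,6) is feasible, giving 40.
(a,b)=(0,6) is feasible, giving 36.
Maximum is 42 at (a,b)=(0,7).

42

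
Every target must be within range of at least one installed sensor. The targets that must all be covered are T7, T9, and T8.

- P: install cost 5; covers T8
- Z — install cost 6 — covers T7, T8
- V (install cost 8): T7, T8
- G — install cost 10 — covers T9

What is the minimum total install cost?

This is an integer covering problem.
Choose Z and G: together they cover T7, T9, T8 — every target.
Total install cost: 6 + 10 = 16.
No cover costs less than 16.

16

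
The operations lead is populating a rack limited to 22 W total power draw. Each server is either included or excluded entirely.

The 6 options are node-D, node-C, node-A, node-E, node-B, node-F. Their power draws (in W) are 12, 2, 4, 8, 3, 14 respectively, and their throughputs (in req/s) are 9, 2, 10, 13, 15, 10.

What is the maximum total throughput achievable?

40

This is an integer program with binary decision variables.
node-A + node-E + node-B: power draw 4 + 8 + 3 = 15 ≤ 22, throughput 10 + 13 + 15 = 38.
node-C + node-A + node-E + node-B: power draw 2 + 4 + 8 + 3 = 17 ≤ 22, throughput 2 + 10 + 13 + 15 = 40.
Best is node-C, node-A, node-E, and node-B with total throughput 40.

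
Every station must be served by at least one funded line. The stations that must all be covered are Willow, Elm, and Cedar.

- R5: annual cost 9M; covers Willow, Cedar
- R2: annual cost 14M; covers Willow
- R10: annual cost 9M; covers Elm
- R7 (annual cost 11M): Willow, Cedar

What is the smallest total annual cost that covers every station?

Choose R5 and R10: together they cover Willow, Elm, Cedar — every station.
Total annual cost: 9 + 9 = 18.

18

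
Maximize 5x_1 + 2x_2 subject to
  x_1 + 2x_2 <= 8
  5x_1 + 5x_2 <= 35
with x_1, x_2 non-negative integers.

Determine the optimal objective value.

(x_1,x_2)=(7,0): 1·7+2·0=7≤8, 5·7+5·0=35≤35, objective 35.
(x_1,x_2)=(6,1): 1·6+2·1=8≤8, 5·6+5·1=35≤35, objective 32.
(x_1,x_2)=(6,0): 1·6+2·0=6≤8, 5·6+5·0=30≤35, objective 30.
Maximum is 35 at (x_1,x_2)=(7,0).

35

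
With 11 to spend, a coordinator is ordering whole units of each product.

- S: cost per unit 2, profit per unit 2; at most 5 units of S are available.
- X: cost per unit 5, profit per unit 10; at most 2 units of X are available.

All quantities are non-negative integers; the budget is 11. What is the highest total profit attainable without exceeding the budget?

2×X: cost 10 ≤ 11, profit 2·10 = 20.
3×S and 1×X: cost 11 ≤ 11, profit 3·2 + 1·10 = 16.
Best is 20.

20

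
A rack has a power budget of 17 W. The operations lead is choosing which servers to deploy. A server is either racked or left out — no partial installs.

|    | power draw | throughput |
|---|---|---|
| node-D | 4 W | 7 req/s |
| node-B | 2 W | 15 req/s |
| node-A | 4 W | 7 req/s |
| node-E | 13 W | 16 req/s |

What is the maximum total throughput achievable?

31

Allowing fractional choices, the relaxed optimum would be about 37.6, but servers are indivisible.
node-B + node-E: power draw 2 + 13 = 15 ≤ 17, throughput 15 + 16 = 31.
node-D + node-B + node-A: power draw 4 + 2 + 4 = 10 ≤ 17, throughput 7 + 15 + 7 = 29.
Best is node-B and node-E with total throughput 31.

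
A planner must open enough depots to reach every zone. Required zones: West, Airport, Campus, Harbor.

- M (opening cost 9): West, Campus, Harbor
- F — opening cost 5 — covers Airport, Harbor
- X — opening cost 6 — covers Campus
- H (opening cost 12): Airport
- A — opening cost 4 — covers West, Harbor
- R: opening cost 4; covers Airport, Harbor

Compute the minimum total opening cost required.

13

Choose M and R: together they cover West, Airport, Campus, Harbor — every zone.
Total opening cost: 9 + 4 = 13.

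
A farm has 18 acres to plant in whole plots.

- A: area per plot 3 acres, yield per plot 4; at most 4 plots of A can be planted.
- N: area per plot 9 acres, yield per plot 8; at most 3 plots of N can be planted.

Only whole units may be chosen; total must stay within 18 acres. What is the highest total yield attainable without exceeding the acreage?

20

Take 3×A and 1×N: area 18 ≤ 18, yield 3·4 + 1·8 = 20.
No other integer combination yields more.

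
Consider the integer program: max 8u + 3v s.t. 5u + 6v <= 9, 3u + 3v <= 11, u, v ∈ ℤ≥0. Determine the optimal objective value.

Relaxing integrality, the LP optimum is 14.40 at (u,v) = (1.8, 0), which is not an integer point.
(u,v)=(1,0): 5·1+6·0=5≤9, 3·1+3·0=3≤11, objective 8.
(u,v)=(0,1): 5·0+6·1=6≤9, 3·0+3·1=3≤11, objective 3.
No feasible integer point exceeds 8.

8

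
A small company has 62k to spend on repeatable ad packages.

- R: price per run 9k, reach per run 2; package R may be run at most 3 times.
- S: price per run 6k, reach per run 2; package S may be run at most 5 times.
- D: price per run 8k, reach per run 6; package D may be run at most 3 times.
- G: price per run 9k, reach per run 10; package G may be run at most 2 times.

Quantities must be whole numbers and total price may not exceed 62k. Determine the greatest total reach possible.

44

This is a bounded integer knapsack.
G has the best ratio (10/9); taking only G gives at most 2×10 = 20 (stopped by the supply cap of 2).
Mixing does better — 3×S, 3×D, and 2×G: price 60 ≤ 62, reach 3·2 + 3·6 + 2·10 = 44.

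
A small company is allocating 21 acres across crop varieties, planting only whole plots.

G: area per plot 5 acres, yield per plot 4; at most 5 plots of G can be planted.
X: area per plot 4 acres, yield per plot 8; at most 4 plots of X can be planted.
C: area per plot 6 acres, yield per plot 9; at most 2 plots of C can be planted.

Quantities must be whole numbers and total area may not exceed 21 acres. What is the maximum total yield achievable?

36

1×G and 4×X: area 21 ≤ 21, yield 1·4 + 4·8 = 36.
2×X and 2×C: area 20 ≤ 21, yield 2·8 + 2·9 = 34.
Best is 36.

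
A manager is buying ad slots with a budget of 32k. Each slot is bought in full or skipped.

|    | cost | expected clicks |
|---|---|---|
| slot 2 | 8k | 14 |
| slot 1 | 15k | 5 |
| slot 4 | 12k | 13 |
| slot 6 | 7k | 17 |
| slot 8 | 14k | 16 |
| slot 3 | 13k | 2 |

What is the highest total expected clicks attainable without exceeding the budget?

slot 2 + slot 6 + slot 8: cost 8 + 7 + 14 = 29 ≤ 32, expected clicks 14 + 17 + 16 = 47.
slot 2 + slot 1 + slot 6: cost 8 + 15 + 7 = 30 ≤ 32, expected clicks 14 + 5 + 17 = 36.
slot 2 + slot 4 + slot 6: cost 8 + 12 + 7 = 27 ≤ 32, expected clicks 14 + 13 + 17 = 44.
Best is slot 2, slot 6, and slot 8 with total expected clicks 47.

47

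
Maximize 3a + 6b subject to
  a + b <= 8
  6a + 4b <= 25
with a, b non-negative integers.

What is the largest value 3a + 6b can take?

36

The continuous relaxation peaks at (0, 6.25) with value 37.50; rounding to a feasible lattice point costs some objective.
(a,b)=(0,6): 1·0+1·6=6≤8, 6·0+4·6=24≤25, objective 36.
(a,b)=(0,5): 1·0+1·5=5≤8, 6·0+4·5=20≤25, objective 30.
Maximum is 36 at (a,b)=(0,6).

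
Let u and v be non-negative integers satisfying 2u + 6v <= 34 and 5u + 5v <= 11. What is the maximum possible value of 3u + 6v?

Relaxing integrality, the LP optimum is 13.20 at (u,v) = (0, 2.2), which is not an integer point.
(u,v)=(0,2): 2·0+6·2=12≤34, 5·0+5·2=10≤11, objective 12.
(u,v)=(1,1): 2·1+6·1=8≤34, 5·1+5·1=10≤11, objective 9.
(u,v)=(0,1): 2·0+6·1=6≤34, 5·0+5·1=5≤11, objective 6.
No feasible integer point exceeds 12.

12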